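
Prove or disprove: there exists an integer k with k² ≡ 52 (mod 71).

No, no such integer exists.

Apply Euler's criterion with the prime 71: 52 is a quadratic residue iff 52^35 ≡ 1 (mod 71), and a non-residue iff it is ≡ −1.
Repeated squaring mod 71: 52^2 = 2704 ≡ 6; 52^4 ≡ 6² = 36 ≡ 36; 52^8 ≡ 36² = 1296 ≡ 18; 52^16 ≡ 18² = 324 ≡ 40; 52^32 ≡ 40² = 1600 ≡ 38.
Since 35 = 32 + 2 + 1, 52^35 ≡ 38 · 6 · 52; multiplying out mod 71: 38·6 = 228 ≡ 15, then 15·52 = 780 ≡ 70. Thus 52^35 ≡ 70 ≡ −1 (mod 71).
The value −1 means 52 is a non-residue modulo 71, so k² ≡ 52 (mod 71) is impossible.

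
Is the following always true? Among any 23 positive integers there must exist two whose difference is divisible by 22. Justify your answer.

Partition the integers by their residue mod 22; there are 22 classes.
Since 23 > 22, two of the 23 integers must share a residue class by the pigeonhole principle; call them a and b.
Then a ≡ b (mod 22), i.e. 22 ∣ (a − b).

Yes, this is always true.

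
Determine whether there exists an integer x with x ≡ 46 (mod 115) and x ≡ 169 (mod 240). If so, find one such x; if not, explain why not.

Both moduli are multiples of 5 = gcd(115, 240), so any solution would satisfy x ≡ 46 and x ≡ 169 modulo 5 simultaneously.
But 46 mod 5 = 1 while 169 mod 5 = 4, a contradiction.
Therefore no such x exists.

No, no such integer exists.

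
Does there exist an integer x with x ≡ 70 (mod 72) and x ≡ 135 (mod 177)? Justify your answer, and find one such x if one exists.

There is no such integer.

gcd(72, 177) = 3. If x ≡ 70 (mod 72) and x ≡ 135 (mod 177), then x ≡ 70 (mod 3) and x ≡ 135 (mod 3).
But 70 mod 3 = 1 while 135 mod 3 = 0, a contradiction.
Therefore no such x exists.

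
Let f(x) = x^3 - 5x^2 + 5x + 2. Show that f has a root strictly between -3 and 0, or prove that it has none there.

f(-3) = -85 and f(0) = 2, which have opposite signs.
Since f is a polynomial it is continuous on [-3, 0].
By the Intermediate Value Theorem, f takes the value 0 somewhere in the open interval.

Yes, f has a root in the interval.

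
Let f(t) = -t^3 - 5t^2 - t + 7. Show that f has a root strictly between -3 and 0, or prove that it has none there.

Such a root exists.

f(-3) = -8 and f(0) = 7, which have opposite signs.
As a polynomial, f is continuous on every closed interval.
By the Intermediate Value Theorem f must vanish at some point of (-3, 0).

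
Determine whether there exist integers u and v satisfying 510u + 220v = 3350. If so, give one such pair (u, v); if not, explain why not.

Since gcd(510, 220) = 10 and 3350 = 10·335, Bézout's identity guarantees a solution.
Dividing through by 10 reduces the equation to 51u + 22v = 335.
Dividing repeatedly: 51 = 2·22 + 7, 22 = 3·7 + 1, 7 = 7·1 + 0.
Unwinding: 1 = 22 − 3·7 = 22 − 3·(51 − 2·22) = −3·51 + 7·22, i.e. 51·(-3) + 22·7 = 1.
Multiplying through by 335: u = (-3)·335 = -1005, v = 7·335 = 2345 is a solution.
Shifting by a multiple of (22, −51) keeps it a solution: u = -1005 + 46·22 = 7, v = 2345 − 46·51 = -1.
Indeed 510·7 + 220·(-1) = 3570 − 220 = 3350.

u = 7, v = -1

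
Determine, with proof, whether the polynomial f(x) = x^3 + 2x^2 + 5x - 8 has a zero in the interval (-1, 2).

f(-1) = -12 and f(2) = 18, which have opposite signs.
f is continuous everywhere (it is a polynomial), in particular on [-1, 2].
By the Intermediate Value Theorem f must vanish at some point of (-1, 2).

Yes, f has a root in the interval.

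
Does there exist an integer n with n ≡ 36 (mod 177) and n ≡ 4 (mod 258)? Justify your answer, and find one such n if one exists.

Reduce both congruences modulo 3, which divides 177 and 258: they say n ≡ 36 (mod 3) and n ≡ 4 (mod 3).
But 36 mod 3 = 0 while 4 mod 3 = 1, a contradiction.
Therefore no such n exists.

No, no such integer exists.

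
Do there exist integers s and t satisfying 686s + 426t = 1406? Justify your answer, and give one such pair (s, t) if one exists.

s = 184, t = -293

gcd(686, 426) = 2, and 2 divides 1406, so integer solutions exist.
Dividing through by 2 reduces the equation to 343s + 213t = 703.
Dividing repeatedly: 343 = 1·213 + 130, 213 = 1·130 + 83, 130 = 1·83 + 47, 83 = 1·47 + 36, 47 = 1·36 + 11, 36 = 3·11 + 3, 11 = 3·3 + 2, 3 = 1·2 + 1, 2 = 2·1 + 0.
Working back up the chain: 1 = 3 − 1·2 = 3 − (11 − 3·3) = −11 + 4·3 = −11 + 4·(36 − 3·11) = 4·36 − 13·11 = 4·36 − 13·(47 − 1·36) = −13·47 + 17·36 = −13·47 + 17·(83 − 1·47) = 17·83 − 30·47 = 17·83 − 30·(130 − 1·83) = −30·130 + 47·83 = −30·130 + 47·(213 − 1·130) = 47·213 − 77·130 = 47·213 − 77·(343 − 1·213) = −77·343 + 124·213. So 343·(-77) + 213·124 = 1.
Times 703: 343·(-54131) + 213·87172 = 703, so (-54131, 87172) solves it.
Adding 255·213 to s and subtracting 255·343 from t gives the tidier solution (184, -293).
Indeed 686·184 + 426·(-293) = 126224 − 124818 = 1406.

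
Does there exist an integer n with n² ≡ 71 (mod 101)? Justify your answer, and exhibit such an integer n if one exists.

Take n = 24. Then 24² = 576 = 5·101 + 71, so 24² ≡ 71 (mod 101).

n = 24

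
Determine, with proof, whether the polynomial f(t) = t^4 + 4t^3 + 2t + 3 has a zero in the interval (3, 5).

No such root exists.

The endpoint values f(3) = 198 and f(5) = 1138 are both positive. Claim: f(t) > 0 for every t in (3, 5).
Substitute t = 3 + u, where 0 < u < 2 on the interval. Expanding, f(3 + u) = u^4 + 16u^3 + 90u^2 + 218u + 198.
All 5 nonzero coefficients of this polynomial in u are positive; hence for u > 0 the value is a sum of positive terms (the constant 198 among them).
So f is strictly positive on (3, 5); no root exists in the interval.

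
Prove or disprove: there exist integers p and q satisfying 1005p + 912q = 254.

gcd(1005, 912) = 3, so every integer of the form 1005p + 912q is a multiple of 3.
But 254 is not a multiple of 3 (it leaves remainder 2).
So the equation is unsolvable over ℤ.

No such integers exist.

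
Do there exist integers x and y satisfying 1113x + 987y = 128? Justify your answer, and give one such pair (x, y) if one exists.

gcd(1113, 987) = 21, so every integer of the form 1113x + 987y is a multiple of 21.
But 128 = 21·6 + 2, so 21 ∤ 128.
So the equation is unsolvable over ℤ.

There are no such integers.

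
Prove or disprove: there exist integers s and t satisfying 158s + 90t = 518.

s = 1, t = 4

Since gcd(158, 90) = 2 and 518 = 2·259, Bézout's identity guarantees a solution.
Dividing through by 2 reduces the equation to 79s + 45t = 259.
Dividing repeatedly: 79 = 1·45 + 34, 45 = 1·34 + 11, 34 = 3·11 + 1, 11 = 11·1 + 0.
Unwinding: 1 = 34 − 3·11 = 34 − 3·(45 − 1·34) = −3·45 + 4·34 = −3·45 + 4·(79 − 1·45) = 4·79 − 7·45, i.e. 79·4 + 45·(-7) = 1.
Multiplying through by 259: s = 4·259 = 1036, t = (-7)·259 = -1813 is a solution.
The general solution is s = 1036 + 45k, t = -1813 − 79k; taking k = -23 gives the smaller pair s = 1, t = 4.
Indeed 158·1 + 90·4 = 158 + 360 = 518.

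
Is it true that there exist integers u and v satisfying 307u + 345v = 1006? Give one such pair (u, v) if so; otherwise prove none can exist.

307 and 345 are coprime, so 307u + 345v ranges over all of ℤ.
Run the Euclidean algorithm on 345 and 307: 345 = 1·307 + 38, 307 = 8·38 + 3, 38 = 12·3 + 2, 3 = 1·2 + 1, 2 = 2·1 + 0.
Unwinding: 1 = 3 − 1·2 = 3 − (38 − 12·3) = −38 + 13·3 = −38 + 13·(307 − 8·38) = 13·307 − 105·38 = 13·307 − 105·(345 − 1·307) = −105·345 + 118·307, i.e. 307·118 + 345·(-105) = 1.
Multiplying through by 1006: u = 118·1006 = 118708, v = (-105)·1006 = -105630 is a solution.
The general solution is u = 118708 + 345k, v = -105630 − 307k; taking k = -344 gives the smaller pair u = 28, v = -22.
Check: 307·28 + 345·(-22) = 8596 − 7590 = 1006. ✓

u = 28, v = -22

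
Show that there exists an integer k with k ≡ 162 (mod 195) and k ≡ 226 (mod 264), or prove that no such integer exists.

Reduce both congruences modulo 3, which divides 195 and 264: they say k ≡ 162 (mod 3) and k ≡ 226 (mod 3).
However 162 ≡ 0 and 226 ≡ 1 (mod 3), and 0 ≠ 1.
So no integer satisfies both congruences.

No such integer exists.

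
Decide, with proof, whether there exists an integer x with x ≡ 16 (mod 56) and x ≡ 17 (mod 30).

No, no such integer exists.

Both moduli are multiples of 2 = gcd(56, 30), so any solution would satisfy x ≡ 16 and x ≡ 17 modulo 2 simultaneously.
These are incompatible: 16 − 17 = -1 is not divisible by 2.
Hence the system has no solution.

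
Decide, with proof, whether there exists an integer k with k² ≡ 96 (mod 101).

k = 46

Take k = 46. Then 46² = 2116 = 20·101 + 96, so 46² ≡ 96 (mod 101).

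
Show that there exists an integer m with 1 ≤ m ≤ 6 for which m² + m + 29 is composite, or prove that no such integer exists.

At m = 2: 2² + 2 + 29 = 35 = 5·7, which is composite.

m = 2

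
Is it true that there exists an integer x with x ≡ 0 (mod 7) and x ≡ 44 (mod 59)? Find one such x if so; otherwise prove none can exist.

x = 280

Since 7 and 59 share no common factor, CRT says the pair of congruences has a solution (unique mod 413).
Write x = 0 + 7t and require 0 + 7t ≡ 44 (mod 59), i.e. 7t ≡ 44 (mod 59).
Since 7·17 = 119 = 2·59 + 1, the inverse of 7 mod 59 is 17.
Multiplying by 17: t ≡ 17·44 = 748 ≡ 40 (mod 59).
With t = 40: x = 0 + 7·40 = 280.
Indeed 280 ≡ 0 (mod 7) and 280 ≡ 44 (mod 59).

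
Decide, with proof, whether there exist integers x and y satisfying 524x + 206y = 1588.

Since gcd(524, 206) = 2 and 1588 = 2·794, Bézout's identity guarantees a solution.
Dividing through by 2 reduces the equation to 262x + 103y = 794.
Run the Euclidean algorithm on 262 and 103: 262 = 2·103 + 56, 103 = 1·56 + 47, 56 = 1·47 + 9, 47 = 5·9 + 2, 9 = 4·2 + 1, 2 = 2·1 + 0.
Unwinding: 1 = 9 − 4·2 = 9 − 4·(47 − 5·9) = −4·47 + 21·9 = −4·47 + 21·(56 − 1·47) = 21·56 − 25·47 = 21·56 − 25·(103 − 1·56) = −25·103 + 46·56 = −25·103 + 46·(262 − 2·103) = 46·262 − 117·103, i.e. 262·46 + 103·(-117) = 1.
Multiplying through by 794: x = 46·794 = 36524, y = (-117)·794 = -92898 is a solution.
The general solution is x = 36524 + 103k, y = -92898 − 262k; taking k = -354 gives the smaller pair x = 62, y = -150.
Check: 524·62 + 206·(-150) = 32488 − 30900 = 1588. ✓

x = 62, y = -150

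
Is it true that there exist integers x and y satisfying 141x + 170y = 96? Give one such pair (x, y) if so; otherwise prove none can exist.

141 and 170 are coprime, so 141x + 170y ranges over all of ℤ.
Euclidean algorithm: 170 = 1·141 + 29, 141 = 4·29 + 25, 29 = 1·25 + 4, 25 = 6·4 + 1, 4 = 4·1 + 0.
Back-substituting, 1 = 25 − 6·4 = 25 − 6·(29 − 1·25) = −6·29 + 7·25 = −6·29 + 7·(141 − 4·29) = 7·141 − 34·29 = 7·141 − 34·(170 − 1·141) = −34·170 + 41·141; that is, 141·41 + 170·(-34) = 1.
Multiplying through by 96: x = 41·96 = 3936, y = (-34)·96 = -3264 is a solution.
The general solution is x = 3936 + 170k, y = -3264 − 141k; taking k = -23 gives the smaller pair x = 26, y = -21.
Indeed 141·26 + 170·(-21) = 3666 − 3570 = 96.

x = 26, y = -21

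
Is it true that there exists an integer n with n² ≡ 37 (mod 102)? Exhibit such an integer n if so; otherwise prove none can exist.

No, no such integer exists.

Work modulo the divisor 17 of 102. If n² ≡ 37 (mod 102) then n² ≡ 3 (mod 17).
Squares mod 17 repeat after n = 8 (as (−n)² = n²); for n = 0..8 they are 0, 1, 4, 9, 16, 8, 2, 15, 13.
The set of squares mod 17 is therefore {0, 1, 2, 4, 8, 9, 13, 15, 16}, which does not contain 3.
Therefore n² ≡ 37 (mod 102) has no solution.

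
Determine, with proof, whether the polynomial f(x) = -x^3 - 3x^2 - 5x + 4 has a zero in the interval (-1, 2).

f(-1) = 7 and f(2) = -26, which have opposite signs.
Since f is a polynomial it is continuous on [-1, 2].
By the Intermediate Value Theorem, f takes the value 0 somewhere in the open interval.

Yes, f has a root in the interval.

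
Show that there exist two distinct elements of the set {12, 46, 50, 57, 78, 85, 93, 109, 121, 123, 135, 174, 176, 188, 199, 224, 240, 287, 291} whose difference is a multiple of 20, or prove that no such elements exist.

No such pair exists.

Residues mod 20: 12↦12, 46↦6, 50↦10, 57↦17, 78↦18, 85↦5, 93↦13, 109↦9, 121↦1, 123↦3, 135↦15, 174↦14, 176↦16, 188↦8, 199↦19, 224↦4, 240↦0, 287↦7, 291↦11.
These 19 residues are pairwise different, hence no difference of two elements is divisible by 20.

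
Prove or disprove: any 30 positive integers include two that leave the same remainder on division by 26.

There are exactly 26 possible remainders on division by 26.
Since 30 > 26, two of the 30 integers must share a residue class by the pigeonhole principle; call them a and b.
That is, a and b leave the same remainder on division by 26, as claimed.

Yes.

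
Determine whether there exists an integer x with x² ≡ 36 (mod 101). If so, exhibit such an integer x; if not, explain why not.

x = 95 works: 95² = 9025, and 9025 − 36 = 8989 = 89·101.

x = 95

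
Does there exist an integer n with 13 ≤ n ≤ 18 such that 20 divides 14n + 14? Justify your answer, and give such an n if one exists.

There is no such integer n in that range.

For n = 13, 14, …, 18 the values of 14n + 14 modulo 20 are 16, 10, 4, 18, 12, 6 respectively.
None is 0, so 20 never divides 14n + 14 on this range.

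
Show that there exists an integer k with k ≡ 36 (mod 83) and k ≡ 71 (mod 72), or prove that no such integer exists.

Since 83 and 72 share no common factor, CRT says the pair of congruences has a solution (unique mod 5976).
Any solution of the first congruence is k = 36 + 83t; substituting into the second, 83t ≡ 71 − 36 ≡ 35 (mod 72).
83 ≡ 11 (mod 72), so this reads 11t ≡ 35 (mod 72). To invert 11 modulo 72: 72 = 6·11 + 6, 11 = 1·6 + 5, 6 = 1·5 + 1, 5 = 5·1 + 0, and unwinding, 1 = 6 − 1·5 = 6 − (11 − 1·6) = −11 + 2·6 = −11 + 2·(72 − 6·11) = 2·72 − 13·11. Thus 11⁻¹ ≡ -13 ≡ 59 (mod 72).
Therefore t ≡ 59·35 = 2065 ≡ 49 (mod 72).
With t = 49: k = 36 + 83·49 = 4103.
Check: 4103 mod 83 = 36, 4103 mod 72 = 71. ✓

k = 4103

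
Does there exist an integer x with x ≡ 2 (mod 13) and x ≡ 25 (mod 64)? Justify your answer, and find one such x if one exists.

x = 665

gcd(13, 64) = 1, so the Chinese Remainder Theorem guarantees exactly one residue class mod 832 satisfying both.
Write x = 2 + 13t and require 2 + 13t ≡ 25 (mod 64), i.e. 13t ≡ 23 (mod 64).
Invert 13 mod 64 by the Euclidean algorithm: 64 = 4·13 + 12, 13 = 1·12 + 1, 12 = 12·1 + 0; back-substituting, 1 = 13 − 1·12 = 13 − (64 − 4·13) = −64 + 5·13. Hence 13·5 ≡ 1, so 13⁻¹ ≡ 5 (mod 64).
Therefore t ≡ 5·23 = 115 ≡ 51 (mod 64).
With t = 51: x = 2 + 13·51 = 665.
Check: 665 mod 13 = 2, 665 mod 64 = 25. ✓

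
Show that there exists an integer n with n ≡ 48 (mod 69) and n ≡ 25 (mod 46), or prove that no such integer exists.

gcd(69, 46) = 23. A simultaneous solution exists iff 48 ≡ 25 (mod 23); here 48 mod 23 = 2 = 25 mod 23, so it does.
List candidates n ≡ 48 (mod 69): 48, 117. Modulo 46 these are 2, 25; 117 gives 25 as required.
Indeed 117 ≡ 48 (mod 69) and 117 ≡ 25 (mod 46).

n = 117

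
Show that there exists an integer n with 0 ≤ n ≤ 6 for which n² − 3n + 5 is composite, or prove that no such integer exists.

At n = 4: 4² − 3·4 + 5 = 9 = 3·3, which is composite.

n = 4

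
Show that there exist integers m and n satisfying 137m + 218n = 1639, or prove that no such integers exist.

137 and 218 are coprime, so 137m + 218n ranges over all of ℤ.
Dividing repeatedly: 218 = 1·137 + 81, 137 = 1·81 + 56, 81 = 1·56 + 25, 56 = 2·25 + 6, 25 = 4·6 + 1, 6 = 6·1 + 0.
Working back up the chain: 1 = 25 − 4·6 = 25 − 4·(56 − 2·25) = −4·56 + 9·25 = −4·56 + 9·(81 − 1·56) = 9·81 − 13·56 = 9·81 − 13·(137 − 1·81) = −13·137 + 22·81 = −13·137 + 22·(218 − 1·137) = 22·218 − 35·137. So 137·(-35) + 218·22 = 1.
Multiplying through by 1639: m = (-35)·1639 = -57365, n = 22·1639 = 36058 is a solution.
Shifting by a multiple of (218, −137) keeps it a solution: m = -57365 + 264·218 = 187, n = 36058 − 264·137 = -110.
Indeed 137·187 + 218·(-110) = 25619 − 23980 = 1639.

m = 187, n = -110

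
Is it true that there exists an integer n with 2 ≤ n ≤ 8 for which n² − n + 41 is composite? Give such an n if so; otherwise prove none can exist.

There is no such integer n in that range.

The values for n = 2, 3, …, 8 are 43, 47, 53, 61, 71, 83, 97, and each of these is prime.
So no value in the range makes the expression composite.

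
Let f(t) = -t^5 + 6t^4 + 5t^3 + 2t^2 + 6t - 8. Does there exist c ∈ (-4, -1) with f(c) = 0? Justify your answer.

Yes, such a c exists.

f(-4) = 2240 and f(-1) = -10, which have opposite signs.
As a polynomial, f is continuous on every closed interval.
By the Intermediate Value Theorem, f takes the value 0 somewhere in the open interval.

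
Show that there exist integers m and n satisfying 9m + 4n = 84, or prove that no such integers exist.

9 and 4 are coprime, so 9m + 4n ranges over all of ℤ.
Euclidean algorithm: 9 = 2·4 + 1, 4 = 4·1 + 0.
Back-substituting, 1 = 9 − 2·4; that is, 9·1 + 4·(-2) = 1.
Multiplying through by 84: m = 1·84 = 84, n = (-2)·84 = -168 is a solution.
Subtracting 21·4 from m and adding 21·9 to n gives the tidier solution (0, 21).
Check: 9·0 + 4·21 = 0 + 84 = 84. ✓

m = 0, n = 21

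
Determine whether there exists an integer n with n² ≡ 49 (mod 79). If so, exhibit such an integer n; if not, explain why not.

n = 7

Take n = 7. Then 7² = 49, and since 0 ≤ 49 < 79 this is already reduced: 7² ≡ 49 (mod 79).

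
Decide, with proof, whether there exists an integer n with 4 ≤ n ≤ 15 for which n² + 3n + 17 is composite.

At n = 11: 11² + 3·11 + 17 = 171 = 3·57, which is composite.

n = 11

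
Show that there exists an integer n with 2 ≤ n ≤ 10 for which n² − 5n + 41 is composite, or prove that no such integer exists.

At n = 2: 2² − 5·2 + 41 = 35 = 5·7, which is composite.

n = 2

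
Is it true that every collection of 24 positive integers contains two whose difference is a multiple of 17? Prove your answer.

True.

Partition the integers by their residue mod 17; there are 17 classes.
With 24 integers and only 17 classes, the pigeonhole principle forces two of them, say a and b, into the same class.
Their difference a − b is then a multiple of 17.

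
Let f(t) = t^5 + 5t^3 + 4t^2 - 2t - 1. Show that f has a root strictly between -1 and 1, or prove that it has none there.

Such a root exists.

f(-1) = -1 and f(1) = 7, which have opposite signs.
Since f is a polynomial it is continuous on [-1, 1].
By the Intermediate Value Theorem, f takes the value 0 somewhere in the open interval.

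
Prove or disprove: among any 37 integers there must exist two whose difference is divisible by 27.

Each integer lies in one of the 27 residue classes modulo 27.
Since 37 > 27, two of the 37 integers must share a residue class by the pigeonhole principle; call them a and b.
Their difference a − b is then a multiple of 27.

Yes, this is always true.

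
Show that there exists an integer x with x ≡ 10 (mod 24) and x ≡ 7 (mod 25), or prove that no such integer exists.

x = 82

gcd(24, 25) = 1, so the Chinese Remainder Theorem guarantees exactly one residue class mod 600 satisfying both.
Write x = 10 + 24t and require 10 + 24t ≡ 7 (mod 25), i.e. 24t ≡ 22 (mod 25).
Note 24·24 = 576 ≡ 1 (mod 25) (as 576 − 1 = 23·25), so 24⁻¹ ≡ 24.
Multiplying by 24: t ≡ 24·22 = 528 ≡ 3 (mod 25).
Taking t = 3 gives x = 10 + 24·3 = 82.
Indeed 82 ≡ 10 (mod 24) and 82 ≡ 7 (mod 25).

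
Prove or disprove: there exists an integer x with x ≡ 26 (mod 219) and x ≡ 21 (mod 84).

No such integer exists.

Reduce both congruences modulo 3, which divides 219 and 84: they say x ≡ 26 (mod 3) and x ≡ 21 (mod 3).
These are incompatible: 26 − 21 = 5 is not divisible by 3.
Hence the system has no solution.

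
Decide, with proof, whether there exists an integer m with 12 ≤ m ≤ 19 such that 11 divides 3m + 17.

For m = 12, 13, …, 19 the values of 3m + 17 modulo 11 are 9, 1, 4, 7, 10, 2, 5, 8 respectively.
None is 0, so 11 never divides 3m + 17 on this range.

No, no such integer m in that range exists.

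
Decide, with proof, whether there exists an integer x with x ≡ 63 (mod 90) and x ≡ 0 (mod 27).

The moduli are not coprime: gcd(90, 27) = 9. Compatibility requires 9 ∣ (0 − 63) = -63, which holds, so solutions exist.
List candidates x ≡ 63 (mod 90): 63, 153, 243. Modulo 27 these are 9, 18, 0; 243 gives 0 as required.
Check: 243 mod 90 = 63, 243 mod 27 = 0. ✓

x = 243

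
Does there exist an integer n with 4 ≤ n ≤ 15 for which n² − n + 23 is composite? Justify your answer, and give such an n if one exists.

At n = 12: 12² − 12 + 23 = 155 = 5·31, which is composite.

n = 12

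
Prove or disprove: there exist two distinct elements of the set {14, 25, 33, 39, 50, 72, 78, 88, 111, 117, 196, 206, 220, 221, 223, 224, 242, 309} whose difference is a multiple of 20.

There is no such pair.

Residues mod 20: 14↦14, 25↦5, 33↦13, 39↦19, 50↦10, 72↦12, 78↦18, 88↦8, 111↦11, 117↦17, 196↦16, 206↦6, 220↦0, 221↦1, 223↦3, 224↦4, 242↦2, 309↦9.
All 18 residues are distinct, so no two elements differ by a multiple of 20.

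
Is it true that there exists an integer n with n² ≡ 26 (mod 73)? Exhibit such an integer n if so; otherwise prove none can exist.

Apply Euler's criterion with the prime 73: 26 is a quadratic residue iff 26^36 ≡ 1 (mod 73), and a non-residue iff it is ≡ −1.
Squaring successively (mod 73): 26^2 = 676 ≡ 19; 26^4 ≡ 19² = 361 ≡ 69; 26^8 ≡ 69² = 4761 ≡ 16; 26^16 ≡ 16² = 256 ≡ 37; 26^32 ≡ 37² = 1369 ≡ 55.
Since 36 = 32 + 4, 26^36 ≡ 55 · 69; multiplying out mod 73: 55·69 = 3795 ≡ 72. Thus 26^36 ≡ 72 ≡ −1 (mod 73).
The value −1 means 26 is a non-residue modulo 73, so n² ≡ 26 (mod 73) is impossible.

No such integer exists.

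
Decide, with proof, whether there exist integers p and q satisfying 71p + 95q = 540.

p = 25, q = -13

71 and 95 are coprime, so 71p + 95q ranges over all of ℤ.
Dividing repeatedly: 95 = 1·71 + 24, 71 = 2·24 + 23, 24 = 1·23 + 1, 23 = 23·1 + 0.
Working back up the chain: 1 = 24 − 1·23 = 24 − (71 − 2·24) = −71 + 3·24 = −71 + 3·(95 − 1·71) = 3·95 − 4·71. So 71·(-4) + 95·3 = 1.
Multiplying through by 540: p = (-4)·540 = -2160, q = 3·540 = 1620 is a solution.
Adding 23·95 to p and subtracting 23·71 from q gives the tidier solution (25, -13).
Indeed 71·25 + 95·(-13) = 1775 − 1235 = 540.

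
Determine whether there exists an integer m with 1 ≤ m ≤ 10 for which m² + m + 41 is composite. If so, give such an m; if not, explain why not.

The values for m = 1, 2, …, 10 are 43, 47, 53, 61, 71, 83, 97, 113, 131, 151, and each of these is prime.
So no value in the range makes the expression composite.

No, no such integer m in that range exists.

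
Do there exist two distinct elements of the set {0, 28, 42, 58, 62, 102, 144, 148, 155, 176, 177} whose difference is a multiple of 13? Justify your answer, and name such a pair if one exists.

No, no such pair exists.

Residues mod 13: 0↦0, 28↦2, 42↦3, 58↦6, 62↦10, 102↦11, 144↦1, 148↦5, 155↦12, 176↦7, 177↦8.
All 11 residues are distinct, so no two elements differ by a multiple of 13.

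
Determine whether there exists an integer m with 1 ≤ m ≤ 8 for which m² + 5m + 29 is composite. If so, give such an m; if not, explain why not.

m = 4

At m = 4: 4² + 5·4 + 29 = 65 = 5·13, which is composite.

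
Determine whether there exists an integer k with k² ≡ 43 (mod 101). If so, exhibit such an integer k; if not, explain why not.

k = 89

k = 89 works: 89² = 7921, and 7921 − 43 = 7878 = 78·101.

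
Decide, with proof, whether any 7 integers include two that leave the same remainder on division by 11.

Consider the 7 integers 40, 41, …, 46. They lie in distinct residue classes modulo 11, since 7 ≤ 11.
Hence this collection has no pair with equal remainders mod 11, disproving the claim.

No; for instance {40, 41, 42, 43, 44, 45, 46} is a counterexample.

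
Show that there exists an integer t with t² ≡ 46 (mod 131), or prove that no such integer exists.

Take t = 35. Then 35² = 1225 = 9·131 + 46, so 35² ≡ 46 (mod 131).

t = 35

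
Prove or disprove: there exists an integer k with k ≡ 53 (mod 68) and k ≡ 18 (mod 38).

No such integer exists.

Reduce both congruences modulo 2, which divides 68 and 38: they say k ≡ 53 (mod 2) and k ≡ 18 (mod 2).
These are incompatible: 53 − 18 = 35 is not divisible by 2.
Hence the system has no solution.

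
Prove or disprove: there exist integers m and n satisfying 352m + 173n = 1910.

m = 30, n = -50

352 and 173 are coprime, so 352m + 173n ranges over all of ℤ.
Dividing repeatedly: 352 = 2·173 + 6, 173 = 28·6 + 5, 6 = 1·5 + 1, 5 = 5·1 + 0.
Working back up the chain: 1 = 6 − 1·5 = 6 − (173 − 28·6) = −173 + 29·6 = −173 + 29·(352 − 2·173) = 29·352 − 59·173. So 352·29 + 173·(-59) = 1.
Multiplying through by 1910: m = 29·1910 = 55390, n = (-59)·1910 = -112690 is a solution.
Subtracting 320·173 from m and adding 320·352 to n gives the tidier solution (30, -50).
Check: 352·30 + 173·(-50) = 10560 − 8650 = 1910. ✓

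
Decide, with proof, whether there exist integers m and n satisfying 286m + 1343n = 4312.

286 and 1343 are coprime, so 286m + 1343n ranges over all of ℤ.
Run the Euclidean algorithm on 1343 and 286: 1343 = 4·286 + 199, 286 = 1·199 + 87, 199 = 2·87 + 25, 87 = 3·25 + 12, 25 = 2·12 + 1, 12 = 12·1 + 0.
Back-substituting, 1 = 25 − 2·12 = 25 − 2·(87 − 3·25) = −2·87 + 7·25 = −2·87 + 7·(199 − 2·87) = 7·199 − 16·87 = 7·199 − 16·(286 − 1·199) = −16·286 + 23·199 = −16·286 + 23·(1343 − 4·286) = 23·1343 − 108·286; that is, 286·(-108) + 1343·23 = 1.
Times 4312: 286·(-465696) + 1343·99176 = 4312, so (-465696, 99176) solves it.
Adding 347·1343 to m and subtracting 347·286 from n gives the tidier solution (325, -66).
Indeed 286·325 + 1343·(-66) = 92950 − 88638 = 4312.

m = 325, n = -66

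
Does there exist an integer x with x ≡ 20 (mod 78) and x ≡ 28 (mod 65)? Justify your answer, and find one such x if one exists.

There is no such integer.

Reduce both congruences modulo 13, which divides 78 and 65: they say x ≡ 20 (mod 13) and x ≡ 28 (mod 13).
But 20 mod 13 = 7 while 28 mod 13 = 2, a contradiction.
Hence the system has no solution.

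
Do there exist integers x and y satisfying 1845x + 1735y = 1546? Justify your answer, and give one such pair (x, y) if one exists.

There are no such integers.

Any value of 1845x + 1735y is a multiple of gcd(1845, 1735) = 5.
However 1546 leaves remainder 1 on division by 5.
So the equation is unsolvable over ℤ.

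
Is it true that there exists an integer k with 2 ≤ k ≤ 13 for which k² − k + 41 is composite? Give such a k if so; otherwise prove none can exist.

The values for k = 2, 3, …, 13 are 43, 47, 53, 61, 71, 83, 97, 113, 131, 151, 173, 197, and each of these is prime.
So no value in the range makes the expression composite.

There is no such integer k in that range.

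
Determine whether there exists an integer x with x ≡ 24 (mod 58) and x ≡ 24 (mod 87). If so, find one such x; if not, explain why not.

x = 24

gcd(58, 87) = 29. A simultaneous solution exists iff 24 ≡ 24 (mod 29); here 24 mod 29 = 24 = 24 mod 29, so it does.
In fact x = 24 itself already satisfies 24 mod 87 = 24.
Check: 24 mod 58 = 24, 24 mod 87 = 24. ✓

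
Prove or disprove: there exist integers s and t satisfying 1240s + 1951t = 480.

1240 and 1951 are coprime, so 1240s + 1951t ranges over all of ℤ.
Euclidean algorithm: 1951 = 1·1240 + 711, 1240 = 1·711 + 529, 711 = 1·529 + 182, 529 = 2·182 + 165, 182 = 1·165 + 17, 165 = 9·17 + 12, 17 = 1·12 + 5, 12 = 2·5 + 2, 5 = 2·2 + 1, 2 = 2·1 + 0.
Unwinding: 1 = 5 − 2·2 = 5 − 2·(12 − 2·5) = −2·12 + 5·5 = −2·12 + 5·(17 − 1·12) = 5·17 − 7·12 = 5·17 − 7·(165 − 9·17) = −7·165 + 68·17 = −7·165 + 68·(182 − 1·165) = 68·182 − 75·165 = 68·182 − 75·(529 − 2·182) = −75·529 + 218·182 = −75·529 + 218·(711 − 1·529) = 218·711 − 293·529 = 218·711 − 293·(1240 − 1·711) = −293·1240 + 511·711 = −293·1240 + 511·(1951 − 1·1240) = 511·1951 − 804·1240, i.e. 1240·(-804) + 1951·511 = 1.
Multiplying through by 480: s = (-804)·480 = -385920, t = 511·480 = 245280 is a solution.
The general solution is s = -385920 + 1951k, t = 245280 − 1240k; taking k = 198 gives the smaller pair s = 378, t = -240.
Indeed 1240·378 + 1951·(-240) = 468720 − 468240 = 480.

s = 378, t = -240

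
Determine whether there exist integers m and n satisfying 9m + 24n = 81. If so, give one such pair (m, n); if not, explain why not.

m = 1, n = 3

Every value of 9m + 24n is a multiple of gcd(9, 24) = 3; since 3 ∣ 81, solutions exist.
Dividing through by 3 reduces the equation to 3m + 8n = 27.
Euclidean algorithm: 8 = 2·3 + 2, 3 = 1·2 + 1, 2 = 2·1 + 0.
Back-substituting, 1 = 3 − 1·2 = 3 − (8 − 2·3) = −8 + 3·3; that is, 3·3 + 8·(-1) = 1.
Times 27: 3·81 + 8·(-27) = 27, so (81, -27) solves it.
The general solution is m = 81 + 8k, n = -27 − 3k; taking k = -10 gives the smaller pair m = 1, n = 3.
Check: 9·1 + 24·3 = 9 + 72 = 81. ✓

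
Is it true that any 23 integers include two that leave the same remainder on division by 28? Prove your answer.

No; for instance {43, 44, 45, 46, 47, 48, 49, 50, 51, 52, 53, 54, 55, 56, 57, 58, 59, 60, 61, 62, 63, 64, 65} is a counterexample.

Take the 23 consecutive integers 43, 44, …, 65: their residues mod 28 are all distinct because 23 ≤ 28.
So no two of them leave the same remainder on division by 28; the claim fails for this set.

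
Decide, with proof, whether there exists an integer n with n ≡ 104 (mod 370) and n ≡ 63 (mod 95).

gcd(370, 95) = 5. If n ≡ 104 (mod 370) and n ≡ 63 (mod 95), then n ≡ 104 (mod 5) and n ≡ 63 (mod 5).
But 104 mod 5 = 4 while 63 mod 5 = 3, a contradiction.
Hence the system has no solution.

No such integer exists.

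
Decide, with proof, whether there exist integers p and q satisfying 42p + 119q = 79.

Both 42 and 119 are divisible by gcd(42, 119) = 7, hence so is any combination 42p + 119q.
But 79 is not a multiple of 7 (it leaves remainder 2).
So the equation is unsolvable over ℤ.

No such integers exist.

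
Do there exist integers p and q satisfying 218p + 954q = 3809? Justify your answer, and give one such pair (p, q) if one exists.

No, no such integers exist.

gcd(218, 954) = 2, so every integer of the form 218p + 954q is a multiple of 2.
But 3809 is not a multiple of 2 (it leaves remainder 1).
Hence no integers p, q satisfy the equation.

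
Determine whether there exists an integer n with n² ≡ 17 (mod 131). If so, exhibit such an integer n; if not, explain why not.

Apply Euler's criterion with the prime 131: 17 is a quadratic residue iff 17^65 ≡ 1 (mod 131), and a non-residue iff it is ≡ −1.
Squaring successively (mod 131): 17^2 = 289 ≡ 27; 17^4 ≡ 27² = 729 ≡ 74; 17^8 ≡ 74² = 5476 ≡ 105; 17^16 ≡ 105² = 11025 ≡ 21; 17^32 ≡ 21² = 441 ≡ 48; 17^64 ≡ 48² = 2304 ≡ 77.
Since 65 = 64 + 1, 17^65 ≡ 77 · 17; multiplying out mod 131: 77·17 = 1309 ≡ 130. Thus 17^65 ≡ 130 ≡ −1 (mod 131).
The value −1 means 17 is a non-residue modulo 131, so n² ≡ 17 (mod 131) is impossible.

There is no such integer.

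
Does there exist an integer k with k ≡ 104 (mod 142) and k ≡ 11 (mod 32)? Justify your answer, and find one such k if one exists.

There is no such integer.

Reduce both congruences modulo 2, which divides 142 and 32: they say k ≡ 104 (mod 2) and k ≡ 11 (mod 2).
These are incompatible: 104 − 11 = 93 is not divisible by 2.
Hence the system has no solution.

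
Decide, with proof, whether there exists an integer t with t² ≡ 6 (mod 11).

No such integer exists.

Since (11 − t)² ≡ t² (mod 11), it suffices to square t = 0, 1, …, 5: the residues are 0, 1, 4, 9, 5, 3.
The set of squares mod 11 is therefore {0, 1, 3, 4, 5, 9}, which does not contain 6.
Hence no integer t has t² ≡ 6 (mod 11).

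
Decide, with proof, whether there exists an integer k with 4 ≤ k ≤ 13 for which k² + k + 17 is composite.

The values for k = 4, 5, …, 13 are 37, 47, 59, 73, 89, 107, 127, 149, 173, 199, and each of these is prime.
So no value in the range makes the expression composite.

No such integer k in that range exists.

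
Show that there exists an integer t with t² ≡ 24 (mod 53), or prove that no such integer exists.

Take t = 17. Then 17² = 289 = 5·53 + 24, so 17² ≡ 24 (mod 53).

t = 17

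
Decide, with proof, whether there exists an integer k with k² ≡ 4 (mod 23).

k = 21

k = 21 works: 21² = 441, and 441 − 4 = 437 = 19·23.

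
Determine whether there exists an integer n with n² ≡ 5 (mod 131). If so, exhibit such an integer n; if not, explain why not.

Take n = 23. Then 23² = 529 = 4·131 + 5, so 23² ≡ 5 (mod 131).

n = 23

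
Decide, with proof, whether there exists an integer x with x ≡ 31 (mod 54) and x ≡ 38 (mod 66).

No, no such integer exists.

gcd(54, 66) = 6. If x ≡ 31 (mod 54) and x ≡ 38 (mod 66), then x ≡ 31 (mod 6) and x ≡ 38 (mod 6).
These are incompatible: 31 − 38 = -7 is not divisible by 6.
So no integer satisfies both congruences.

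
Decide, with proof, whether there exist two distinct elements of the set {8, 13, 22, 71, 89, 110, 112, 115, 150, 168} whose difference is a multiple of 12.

Reduce each element modulo 12: 8↦8, 13↦1, 22↦10, 71↦11, 89↦5, 110↦2, 112↦4, 115↦7, 150↦6, 168↦0.
No residue repeats among the 10 elements, so no pair has difference ≡ 0 (mod 12).

No such pair exists.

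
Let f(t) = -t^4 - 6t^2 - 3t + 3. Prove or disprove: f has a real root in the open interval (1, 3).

No.

f(1) = -7 and f(3) = -141, both negative, so a sign-change argument is unavailable; we show f keeps this sign on the whole interval.
Substitute t = 1 + u, where 0 < u < 2 on the interval. Expanding, f(1 + u) = -u^4 - 4u^3 - 12u^2 - 19u - 7.
All 5 nonzero coefficients of this polynomial in u are negative; hence for u > 0 the value is a sum of negative terms (the constant -7 among them).
Therefore f(t) < 0 throughout (1, 3), and f has no zero there.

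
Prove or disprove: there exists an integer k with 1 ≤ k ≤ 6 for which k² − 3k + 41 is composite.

At k = 5: 5² − 3·5 + 41 = 51 = 3·17, which is composite.

k = 5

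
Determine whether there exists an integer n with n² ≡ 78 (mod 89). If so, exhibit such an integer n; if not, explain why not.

n = 16

Take n = 16. Then 16² = 256 = 2·89 + 78, so 16² ≡ 78 (mod 89).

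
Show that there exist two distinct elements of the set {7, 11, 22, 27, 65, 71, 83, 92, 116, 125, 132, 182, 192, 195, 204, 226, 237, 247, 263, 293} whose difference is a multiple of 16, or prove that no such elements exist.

The pair (7, 71) works.

Both 7 and 71 leave remainder 7 on division by 16; their difference 64 = 4·16 is a multiple of 16.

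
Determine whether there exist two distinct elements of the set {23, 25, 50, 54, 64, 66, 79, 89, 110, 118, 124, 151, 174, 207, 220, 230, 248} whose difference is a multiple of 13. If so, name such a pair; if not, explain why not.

25 and 64 are such a pair.

Reduce each element mod 13: 23↦10, 25↦12, 50↦11, 54↦2, 64↦12, 66↦1, 79↦1, 89↦11, 110↦6, 118↦1, 124↦7, 151↦8, 174↦5, 207↦12, 220↦12, 230↦9, 248↦1. The residue 12 repeats (at 25 and 64), and 64 − 25 = 39 = 3·13.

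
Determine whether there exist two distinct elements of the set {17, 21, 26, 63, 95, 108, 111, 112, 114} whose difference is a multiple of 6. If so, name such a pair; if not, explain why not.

Reduce each element mod 6: 17↦5, 21↦3, 26↦2, 63↦3, 95↦5, 108↦0, 111↦3, 112↦4, 114↦0. The residue 5 repeats (at 17 and 95), and 95 − 17 = 78 = 13·6.

The pair (17, 95) works.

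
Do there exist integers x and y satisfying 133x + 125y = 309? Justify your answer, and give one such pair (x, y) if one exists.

x = 23, y = -22

133 and 125 are coprime, so 133x + 125y ranges over all of ℤ.
Run the Euclidean algorithm on 133 and 125: 133 = 1·125 + 8, 125 = 15·8 + 5, 8 = 1·5 + 3, 5 = 1·3 + 2, 3 = 1·2 + 1, 2 = 2·1 + 0.
Back-substituting, 1 = 3 − 1·2 = 3 − (5 − 1·3) = −5 + 2·3 = −5 + 2·(8 − 1·5) = 2·8 − 3·5 = 2·8 − 3·(125 − 15·8) = −3·125 + 47·8 = −3·125 + 47·(133 − 1·125) = 47·133 − 50·125; that is, 133·47 + 125·(-50) = 1.
Times 309: 133·14523 + 125·(-15450) = 309, so (14523, -15450) solves it.
The general solution is x = 14523 + 125k, y = -15450 − 133k; taking k = -116 gives the smaller pair x = 23, y = -22.
Check: 133·23 + 125·(-22) = 3059 − 2750 = 309. ✓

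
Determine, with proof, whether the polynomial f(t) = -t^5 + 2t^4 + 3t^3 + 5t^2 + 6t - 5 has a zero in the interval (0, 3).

Yes, f has a root in the interval.

f(0) = -5 and f(3) = 58, which have opposite signs.
As a polynomial, f is continuous on every closed interval.
By the Intermediate Value Theorem, f takes the value 0 somewhere in the open interval.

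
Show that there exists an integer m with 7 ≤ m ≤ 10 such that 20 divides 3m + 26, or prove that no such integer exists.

At m = 7, 3·7 + 26 = 47 ≡ 7 (mod 20), and each step in m adds 3, giving residues 7, 10, 13, 16 for m = 7, 8, 9, 10.
None is 0, so 20 never divides 3m + 26 on this range.

No, no such integer m in that range exists.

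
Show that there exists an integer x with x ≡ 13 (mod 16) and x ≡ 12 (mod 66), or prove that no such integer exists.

No, no such integer exists.

Reduce both congruences modulo 2, which divides 16 and 66: they say x ≡ 13 (mod 2) and x ≡ 12 (mod 2).
However 13 ≡ 1 and 12 ≡ 0 (mod 2), and 1 ≠ 0.
Hence the system has no solution.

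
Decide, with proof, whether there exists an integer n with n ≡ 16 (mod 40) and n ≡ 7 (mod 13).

Since 40 and 13 share no common factor, CRT says the pair of congruences has a solution (unique mod 520).
Any solution of the first congruence is n = 16 + 40t; substituting into the second, 40t ≡ 7 − 16 ≡ 4 (mod 13).
40 ≡ 1 (mod 13), so this reads 1t ≡ 4 (mod 13). So t ≡ 4 (mod 13).
With t = 4: n = 16 + 40·4 = 176.
Verify: 176 = 4·40 + 16 and 176 = 13·13 + 7. ✓

n = 176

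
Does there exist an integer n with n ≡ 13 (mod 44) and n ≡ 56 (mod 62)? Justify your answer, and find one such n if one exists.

No such integer exists.

gcd(44, 62) = 2. If n ≡ 13 (mod 44) and n ≡ 56 (mod 62), then n ≡ 13 (mod 2) and n ≡ 56 (mod 2).
However 13 ≡ 1 and 56 ≡ 0 (mod 2), and 1 ≠ 0.
So no integer satisfies both congruences.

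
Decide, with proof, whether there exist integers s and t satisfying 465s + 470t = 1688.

Both 465 and 470 are divisible by gcd(465, 470) = 5, hence so is any combination 465s + 470t.
However 1688 leaves remainder 3 on division by 5.
So the equation is unsolvable over ℤ.

There are no such integers.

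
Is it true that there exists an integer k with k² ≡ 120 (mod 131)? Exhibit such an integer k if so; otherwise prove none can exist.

No, no such integer exists.

Apply Euler's criterion with the prime 131: 120 is a quadratic residue iff 120^65 ≡ 1 (mod 131), and a non-residue iff it is ≡ −1.
Squaring successively (mod 131): 120^2 = 14400 ≡ 121; 120^4 ≡ 121² = 14641 ≡ 100; 120^8 ≡ 100² = 10000 ≡ 44; 120^16 ≡ 44² = 1936 ≡ 102; 120^32 ≡ 102² = 10404 ≡ 55; 120^64 ≡ 55² = 3025 ≡ 12.
Since 65 = 64 + 1, 120^65 ≡ 12 · 120; multiplying out mod 131: 12·120 = 1440 ≡ 130. Thus 120^65 ≡ 130 ≡ −1 (mod 131).
The value −1 means 120 is a non-residue modulo 131, so k² ≡ 120 (mod 131) is impossible.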